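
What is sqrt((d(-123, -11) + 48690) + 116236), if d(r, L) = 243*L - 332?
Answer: sqrt(161921) ≈ 402.39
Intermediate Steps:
d(r, L) = -332 + 243*L
sqrt((d(-123, -11) + 48690) + 116236) = sqrt(((-332 + 243*(-11)) + 48690) + 116236) = sqrt(((-332 - 2673) + 48690) + 116236) = sqrt((-3005 + 48690) + 116236) = sqrt(45685 + 116236) = sqrt(161921)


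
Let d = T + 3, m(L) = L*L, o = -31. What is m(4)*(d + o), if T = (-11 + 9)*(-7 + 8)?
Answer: -480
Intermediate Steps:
T = -2 (T = -2*1 = -2)
m(L) = L²
d = 1 (d = -2 + 3 = 1)
m(4)*(d + o) = 4²*(1 - 31) = 16*(-30) = -480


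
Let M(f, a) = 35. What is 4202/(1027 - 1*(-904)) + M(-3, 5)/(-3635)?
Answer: 3041337/1403837 ≈ 2.1664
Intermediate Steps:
4202/(1027 - 1*(-904)) + M(-3, 5)/(-3635) = 4202/(1027 - 1*(-904)) + 35/(-3635) = 4202/(1027 + 904) + 35*(-1/3635) = 4202/1931 - 7/727 = 3041337/1403837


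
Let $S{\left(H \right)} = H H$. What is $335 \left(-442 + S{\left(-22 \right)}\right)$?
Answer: $14070$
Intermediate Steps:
$S{\left(H \right)} = H^{2}$
$335 \left(-442 + S{\left(-22 \right)}\right) = 335 \left(-442 + \left(-22\right)^{2}\right) = 335 \left(-442 + 484\right) = 335 \cdot 42 = 14070$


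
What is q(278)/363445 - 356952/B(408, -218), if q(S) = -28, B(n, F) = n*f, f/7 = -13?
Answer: 5405474169/562249415 ≈ 9.6140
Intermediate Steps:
f = -91 (f = 7*(-13) = -91)
B(n, F) = -91*n (B(n, F) = n*(-91) = -91*n)
q(278)/363445 - 356952/B(408, -218) = -28/363445 - 356952/((-91*408)) = -28*1/363445 - 356952/(-37128) = -28/363445 - 356952*(-1/37128) = -28/363445 + 14873/1547 = 5405474169/562249415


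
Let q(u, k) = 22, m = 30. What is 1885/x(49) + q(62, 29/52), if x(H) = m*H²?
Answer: 317309/14406 ≈ 22.026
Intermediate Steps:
x(H) = 30*H²
1885/x(49) + q(62, 29/52) = 1885/((30*49²)) + 22 = 1885/((30*2401)) + 22 = 1885/72030 + 22 = 1885*(1/72030) + 22 = 377/14406 + 22 = 317309/14406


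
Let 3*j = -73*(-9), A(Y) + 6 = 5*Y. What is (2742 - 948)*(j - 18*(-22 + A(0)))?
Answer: 1297062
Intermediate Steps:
A(Y) = -6 + 5*Y
j = 219 (j = (-73*(-9))/3 = (1/3)*657 = 219)
(2742 - 948)*(j - 18*(-22 + A(0))) = (2742 - 948)*(219 - 18*(-22 + (-6 + 5*0))) = 1794*(219 - 18*(-22 + (-6 + 0))) = 1794*(219 - 18*(-22 - 6)) = 1794*(219 - 18*(-28)) = 1794*(219 + 504) = 1794*723 = 1297062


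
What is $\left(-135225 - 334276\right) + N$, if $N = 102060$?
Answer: $-367441$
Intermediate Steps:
$\left(-135225 - 334276\right) + N = \left(-135225 - 334276\right) + 102060 = -469501 + 102060 = -367441$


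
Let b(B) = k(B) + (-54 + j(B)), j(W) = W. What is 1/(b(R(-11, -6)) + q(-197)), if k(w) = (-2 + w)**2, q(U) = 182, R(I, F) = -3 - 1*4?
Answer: 1/202 ≈ 0.0049505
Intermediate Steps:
R(I, F) = -7 (R(I, F) = -3 - 4 = -7)
b(B) = -54 + B + (-2 + B)**2 (b(B) = (-2 + B)**2 + (-54 + B) = -54 + B + (-2 + B)**2)
1/(b(R(-11, -6)) + q(-197)) = 1/((-54 - 7 + (-2 - 7)**2) + 182) = 1/((-54 - 7 + (-9)**2) + 182) = 1/((-54 - 7 + 81) + 182) = 1/(20 + 182) = 1/202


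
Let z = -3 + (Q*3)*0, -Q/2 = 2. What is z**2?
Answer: 9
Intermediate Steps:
Q = -4 (Q = -2*2 = -4)
z = -3 (z = -3 - 4*3*0 = -3 - 12*0 = -3 + 0 = -3)
z**2 = (-3)**2 = 9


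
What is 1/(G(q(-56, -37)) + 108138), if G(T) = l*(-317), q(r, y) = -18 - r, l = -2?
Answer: 1/108772 ≈ 9.1935e-6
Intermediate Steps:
G(T) = 634 (G(T) = -2*(-317) = 634)
1/(G(q(-56, -37)) + 108138) = 1/(634 + 108138) = 1/108772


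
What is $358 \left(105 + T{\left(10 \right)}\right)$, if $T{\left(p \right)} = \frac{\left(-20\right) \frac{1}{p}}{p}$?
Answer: $\frac{187592}{5} \approx 37518.0$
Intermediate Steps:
$T{\left(p \right)} = - \frac{20}{p^{2}}$
$358 \left(105 + T{\left(10 \right)}\right) = 358 \left(105 - \frac{20}{100}\right) = 358 \left(105 - \frac{1}{5}\right) = 358 \cdot \frac{524}{5} = \frac{187592}{5}$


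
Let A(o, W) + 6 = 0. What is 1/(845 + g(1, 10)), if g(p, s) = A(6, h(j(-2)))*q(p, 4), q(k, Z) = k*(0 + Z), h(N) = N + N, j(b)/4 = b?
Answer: 1/821 ≈ 0.0012180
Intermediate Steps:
j(b) = 4*b
h(N) = 2*N
A(o, W) = -6 (A(o, W) = -6 + 0 = -6)
q(k, Z) = Z*k (q(k, Z) = k*Z = Z*k)
g(p, s) = -24*p
1/(845 + g(1, 10)) = 1/(845 - 24*1) = 1/(845 - 24) = 1/821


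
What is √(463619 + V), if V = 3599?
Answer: √467218 ≈ 683.53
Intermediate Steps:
√(463619 + V) = √(463619 + 3599) = √467218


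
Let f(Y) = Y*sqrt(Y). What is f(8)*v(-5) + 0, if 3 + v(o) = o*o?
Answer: 352*sqrt(2) ≈ 497.80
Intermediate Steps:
v(o) = -3 + o**2 (v(o) = -3 + o*o = -3 + o**2)
f(Y) = Y**(3/2)
f(8)*v(-5) + 0 = 8**(3/2)*(-3 + (-5)**2) + 0 = (16*sqrt(2))*(-3 + 25) + 0 = (16*sqrt(2))*22 + 0 = 352*sqrt(2) + 0 = 352*sqrt(2)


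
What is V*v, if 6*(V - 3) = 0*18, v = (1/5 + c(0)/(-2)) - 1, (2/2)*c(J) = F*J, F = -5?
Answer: -12/5 ≈ -2.4000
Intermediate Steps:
c(J) = -5*J
v = -⅘ (v = (1/5 - 5*0/(-2)) - 1 = (1*(⅕) + 0*(-½)) - 1 = (⅕ + 0) - 1 = ⅕ - 1 = -⅘ ≈ -0.80000)
V = 3 (V = 3 + (0*18)/6 = 3 + (⅙)*0 = 3 + 0 = 3)
V*v = 3*(-⅘) = -12/5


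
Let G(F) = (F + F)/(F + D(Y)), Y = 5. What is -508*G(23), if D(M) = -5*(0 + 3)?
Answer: -2921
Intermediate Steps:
D(M) = -15 (D(M) = -5*3 = -15)
G(F) = 2*F/(-15 + F) (G(F) = (F + F)/(F - 15) = (2*F)/(-15 + F) = 2*F/(-15 + F))
-508*G(23) = -1016*23/(-15 + 23) = -1016*23/8 = -508*23/4 = -2921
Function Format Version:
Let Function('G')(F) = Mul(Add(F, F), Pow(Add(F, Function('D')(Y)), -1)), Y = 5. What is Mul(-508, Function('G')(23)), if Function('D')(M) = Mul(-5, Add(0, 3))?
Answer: -2921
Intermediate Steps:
Function('D')(M) = -15 (Function('D')(M) = Mul(-5, 3) = -15)
Function('G')(F) = Mul(2, F, Pow(Add(-15, F), -1)) (Function('G')(F) = Mul(Add(F, F), Pow(Add(F, -15), -1)) = Mul(Mul(2, F), Pow(Add(-15, F), -1)) = Mul(2, F, Pow(Add(-15, F), -1)))
Mul(-508, Function('G')(23)) = Mul(-508, Mul(2, 23, Pow(Add(-15, 23), -1))) = Mul(-508, Mul(2, 23, Pow(8, -1))) = Mul(-508, Mul(2, 23, Rational(1, 8))) = Mul(-508, Rational(23, 4)) = -2921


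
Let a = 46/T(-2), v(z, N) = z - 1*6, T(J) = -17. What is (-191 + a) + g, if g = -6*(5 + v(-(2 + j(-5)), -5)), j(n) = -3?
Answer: -3293/17 ≈ -193.71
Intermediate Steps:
v(z, N) = -6 + z (v(z, N) = z - 6 = -6 + z)
g = 0 (g = -6*(5 + (-6 - (2 - 3))) = -6*(5 + (-6 - 1*(-1))) = -6*(5 + (-6 + 1)) = -6*(5 - 5) = -6*0 = 0)
a = -46/17 (a = 46/(-17) = 46*(-1/17) = -46/17 ≈ -2.7059)
(-191 + a) + g = (-191 - 46/17) + 0 = -3293/17 + 0 = -3293/17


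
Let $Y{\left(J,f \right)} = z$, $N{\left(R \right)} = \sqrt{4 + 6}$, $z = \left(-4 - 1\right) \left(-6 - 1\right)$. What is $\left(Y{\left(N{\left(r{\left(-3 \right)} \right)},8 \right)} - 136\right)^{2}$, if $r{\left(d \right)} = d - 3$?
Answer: $10201$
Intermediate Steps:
$r{\left(d \right)} = -3 + d$ ($r{\left(d \right)} = d - 3 = -3 + d$)
$z = 35$ ($z = \left(-5\right) \left(-7\right) = 35$)
$N{\left(R \right)} = \sqrt{10}$
$Y{\left(J,f \right)} = 35$
$\left(Y{\left(N{\left(r{\left(-3 \right)} \right)},8 \right)} - 136\right)^{2} = \left(35 - 136\right)^{2} = \left(-101\right)^{2} = 10201$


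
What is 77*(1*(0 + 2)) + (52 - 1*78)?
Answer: 128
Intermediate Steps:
77*(1*(0 + 2)) + (52 - 1*78) = 77*(1*2) + (52 - 78) = 77*2 - 26 = 154 - 26 = 128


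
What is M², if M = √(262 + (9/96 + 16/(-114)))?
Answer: 477803/1824 ≈ 261.95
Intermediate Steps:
M = √54469542/456 (M = √(262 + (9*(1/96) + 16*(-1/114))) = √(262 + (3/32 - 8/57)) = √(262 - 85/1824) = √(477803/1824) = √54469542/456 ≈ 16.185)
M² = (√54469542/456)² = 477803/1824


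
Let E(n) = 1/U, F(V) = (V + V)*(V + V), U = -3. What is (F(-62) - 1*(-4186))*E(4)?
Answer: -19562/3 ≈ -6520.7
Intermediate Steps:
F(V) = 4*V**2 (F(V) = (2*V)*(2*V) = 4*V**2)
E(n) = -1/3 (E(n) = 1/(-3) = -1/3)
(F(-62) - 1*(-4186))*E(4) = (4*(-62)**2 - 1*(-4186))*(-1/3) = (4*3844 + 4186)*(-1/3) = (15376 + 4186)*(-1/3) = 19562*(-1/3) = -19562/3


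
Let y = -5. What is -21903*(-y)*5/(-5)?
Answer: 109515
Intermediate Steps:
-21903*(-y)*5/(-5) = -21903*(-1*(-5))*5/(-5) = -109515*5*(-⅕) = -109515*(-1) = -21903*(-5) = 109515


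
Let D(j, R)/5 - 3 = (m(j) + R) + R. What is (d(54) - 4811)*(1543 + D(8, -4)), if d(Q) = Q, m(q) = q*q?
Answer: -8743366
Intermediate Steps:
m(q) = q**2
D(j, R) = 15 + 5*j**2 + 10*R (D(j, R) = 15 + 5*((j**2 + R) + R) = 15 + 5*((R + j**2) + R) = 15 + 5*(j**2 + 2*R) = 15 + (5*j**2 + 10*R) = 15 + 5*j**2 + 10*R)
(d(54) - 4811)*(1543 + D(8, -4)) = (54 - 4811)*(1543 + (15 + 5*8**2 + 10*(-4))) = -4757*(1543 + (15 + 5*64 - 40)) = -4757*(1543 + (15 + 320 - 40)) = -4757*(1543 + 295) = -4757*1838 = -8743366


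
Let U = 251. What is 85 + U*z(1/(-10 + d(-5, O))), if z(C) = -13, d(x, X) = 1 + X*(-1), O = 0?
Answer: -3178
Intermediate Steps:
d(x, X) = 1 - X
85 + U*z(1/(-10 + d(-5, O))) = 85 + 251*(-13) = 85 - 3263 = -3178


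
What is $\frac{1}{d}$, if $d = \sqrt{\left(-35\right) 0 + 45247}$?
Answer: $\frac{\sqrt{45247}}{45247} \approx 0.0047012$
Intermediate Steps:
$d = \sqrt{45247}$ ($d = \sqrt{0 + 45247} = \sqrt{45247} \approx 212.71$)
$\frac{1}{d} = \frac{1}{\sqrt{45247}} = \frac{\sqrt{45247}}{45247}$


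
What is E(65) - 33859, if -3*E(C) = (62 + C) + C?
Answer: -33923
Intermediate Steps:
E(C) = -62/3 - 2*C/3 (E(C) = -((62 + C) + C)/3 = -(62 + 2*C)/3 = -62/3 - 2*C/3)
E(65) - 33859 = (-62/3 - ⅔*65) - 33859 = (-62/3 - 130/3) - 33859 = -64 - 33859 = -33923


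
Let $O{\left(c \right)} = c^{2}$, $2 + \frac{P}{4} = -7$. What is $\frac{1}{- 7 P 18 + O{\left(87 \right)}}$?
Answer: $\frac{1}{12105} \approx 8.2611 \cdot 10^{-5}$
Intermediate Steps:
$P = -36$ ($P = -8 + 4 \left(-7\right) = -8 - 28 = -36$)
$\frac{1}{- 7 P 18 + O{\left(87 \right)}} = \frac{1}{\left(-7\right) \left(-36\right) 18 + 87^{2}} = \frac{1}{252 \cdot 18 + 7569} = \frac{1}{4536 + 7569} = \frac{1}{12105}$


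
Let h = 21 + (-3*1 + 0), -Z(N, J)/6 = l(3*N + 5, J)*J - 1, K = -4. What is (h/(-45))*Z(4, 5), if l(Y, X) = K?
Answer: -252/5 ≈ -50.400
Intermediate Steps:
l(Y, X) = -4
Z(N, J) = 6 + 24*J (Z(N, J) = -6*(-4*J - 1) = -6*(-1 - 4*J) = 6 + 24*J)
h = 18 (h = 21 + (-3 + 0) = 21 - 3 = 18)
(h/(-45))*Z(4, 5) = (18/(-45))*(6 + 24*5) = (18*(-1/45))*(6 + 120) = -⅖*126 = -252/5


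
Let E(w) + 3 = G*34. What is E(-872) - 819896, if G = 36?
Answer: -818675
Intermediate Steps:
E(w) = 1221 (E(w) = -3 + 36*34 = -3 + 1224 = 1221)
E(-872) - 819896 = 1221 - 819896 = -818675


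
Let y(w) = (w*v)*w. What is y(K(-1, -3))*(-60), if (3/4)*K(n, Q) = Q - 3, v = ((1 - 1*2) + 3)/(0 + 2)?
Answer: -3840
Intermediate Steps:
v = 1 (v = ((1 - 2) + 3)/2 = (-1 + 3)*(1/2) = 2*(1/2) = 1)
K(n, Q) = -4 + 4*Q/3 (K(n, Q) = 4*(Q - 3)/3 = 4*(-3 + Q)/3 = -4 + 4*Q/3)
y(w) = w**2 (y(w) = (w*1)*w = w*w = w**2)
y(K(-1, -3))*(-60) = (-4 + (4/3)*(-3))**2*(-60) = (-4 - 4)**2*(-60) = (-8)**2*(-60) = 64*(-60) = -3840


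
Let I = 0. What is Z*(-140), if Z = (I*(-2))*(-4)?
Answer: 0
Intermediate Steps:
Z = 0 (Z = (0*(-2))*(-4) = 0*(-4) = 0)
Z*(-140) = 0*(-140) = 0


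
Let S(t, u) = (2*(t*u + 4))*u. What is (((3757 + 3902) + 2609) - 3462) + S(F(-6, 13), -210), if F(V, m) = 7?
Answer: 622526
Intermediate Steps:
S(t, u) = u*(8 + 2*t*u) (S(t, u) = (2*(4 + t*u))*u = (8 + 2*t*u)*u = u*(8 + 2*t*u))
(((3757 + 3902) + 2609) - 3462) + S(F(-6, 13), -210) = (((3757 + 3902) + 2609) - 3462) + 2*(-210)*(4 + 7*(-210)) = ((7659 + 2609) - 3462) + 2*(-210)*(4 - 1470) = (10268 - 3462) + 2*(-210)*(-1466) = 6806 + 615720 = 622526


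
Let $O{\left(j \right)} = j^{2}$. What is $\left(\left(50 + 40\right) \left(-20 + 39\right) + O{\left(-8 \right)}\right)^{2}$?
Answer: $3147076$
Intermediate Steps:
$\left(\left(50 + 40\right) \left(-20 + 39\right) + O{\left(-8 \right)}\right)^{2} = \left(\left(50 + 40\right) \left(-20 + 39\right) + \left(-8\right)^{2}\right)^{2} = \left(90 \cdot 19 + 64\right)^{2} = \left(1710 + 64\right)^{2} = 1774^{2} = 3147076$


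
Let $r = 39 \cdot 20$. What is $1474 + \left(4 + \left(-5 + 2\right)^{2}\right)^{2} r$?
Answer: $133294$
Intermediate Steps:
$r = 780$
$1474 + \left(4 + \left(-5 + 2\right)^{2}\right)^{2} r = 1474 + \left(4 + \left(-5 + 2\right)^{2}\right)^{2} \cdot 780 = 1474 + \left(4 + \left(-3\right)^{2}\right)^{2} \cdot 780 = 1474 + \left(4 + 9\right)^{2} \cdot 780 = 1474 + 13^{2} \cdot 780 = 1474 + 169 \cdot 780 = 1474 + 131820 = 133294$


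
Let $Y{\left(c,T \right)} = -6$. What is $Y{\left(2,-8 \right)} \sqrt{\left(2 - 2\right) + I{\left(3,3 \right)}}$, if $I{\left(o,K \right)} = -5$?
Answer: $- 6 i \sqrt{5} \approx - 13.416 i$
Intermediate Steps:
$Y{\left(2,-8 \right)} \sqrt{\left(2 - 2\right) + I{\left(3,3 \right)}} = - 6 \sqrt{\left(2 - 2\right) - 5} = - 6 \sqrt{0 - 5} = - 6 \sqrt{-5} = - 6 i \sqrt{5}$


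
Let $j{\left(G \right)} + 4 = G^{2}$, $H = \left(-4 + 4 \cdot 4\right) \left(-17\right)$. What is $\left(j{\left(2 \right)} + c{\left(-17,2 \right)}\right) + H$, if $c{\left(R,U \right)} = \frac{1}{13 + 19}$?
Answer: $- \frac{6527}{32} \approx -203.97$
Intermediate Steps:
$c{\left(R,U \right)} = \frac{1}{32}$
$H = -204$ ($H = \left(-4 + 16\right) \left(-17\right) = 12 \left(-17\right) = -204$)
$j{\left(G \right)} = -4 + G^{2}$
$\left(j{\left(2 \right)} + c{\left(-17,2 \right)}\right) + H = \left(\left(-4 + 2^{2}\right) + \frac{1}{32}\right) - 204 = \left(\left(-4 + 4\right) + \frac{1}{32}\right) - 204 = \left(0 + \frac{1}{32}\right) - 204 = \frac{1}{32} - 204 = - \frac{6527}{32}$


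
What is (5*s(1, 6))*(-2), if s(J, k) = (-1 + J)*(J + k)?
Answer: 0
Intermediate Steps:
(5*s(1, 6))*(-2) = (5*(1² - 1*1 - 1*6 + 1*6))*(-2) = (5*(1 - 1 - 6 + 6))*(-2) = (5*0)*(-2) = 0*(-2) = 0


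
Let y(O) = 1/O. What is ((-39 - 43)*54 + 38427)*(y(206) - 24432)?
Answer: -171116661009/206 ≈ -8.3066e+8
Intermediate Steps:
((-39 - 43)*54 + 38427)*(y(206) - 24432) = ((-39 - 43)*54 + 38427)*(1/206 - 24432) = (-82*54 + 38427)*(1/206 - 24432) = (-4428 + 38427)*(-5032991/206) = 33999*(-5032991/206) = -171116661009/206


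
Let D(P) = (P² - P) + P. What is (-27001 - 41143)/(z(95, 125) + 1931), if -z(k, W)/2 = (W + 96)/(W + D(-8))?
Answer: -12879216/364517 ≈ -35.332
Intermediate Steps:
D(P) = P²
z(k, W) = -2*(96 + W)/(64 + W) (z(k, W) = -2*(W + 96)/(W + (-8)²) = -2*(96 + W)/(W + 64) = -2*(96 + W)/(64 + W))
(-27001 - 41143)/(z(95, 125) + 1931) = (-27001 - 41143)/(2*(-96 - 1*125)/(64 + 125) + 1931) = -68144/(2*(-96 - 125)/189 + 1931) = -68144/(2*(1/189)*(-221) + 1931) = -68144/(-442/189 + 1931) = -68144/364517/189 = -68144*189/364517 = -12879216/364517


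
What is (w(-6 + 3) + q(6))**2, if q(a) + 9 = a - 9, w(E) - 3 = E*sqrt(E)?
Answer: 54 + 54*I*sqrt(3) ≈ 54.0 + 93.531*I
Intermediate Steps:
w(E) = 3 + E**(3/2) (w(E) = 3 + E*sqrt(E) = 3 + E**(3/2))
q(a) = -18 + a (q(a) = -9 + (a - 9) = -9 + (-9 + a) = -18 + a)
(w(-6 + 3) + q(6))**2 = ((3 + (-6 + 3)**(3/2)) + (-18 + 6))**2 = ((3 + (-3)**(3/2)) - 12)**2 = ((3 - 3*I*sqrt(3)) - 12)**2 = (-9 - 3*I*sqrt(3))**2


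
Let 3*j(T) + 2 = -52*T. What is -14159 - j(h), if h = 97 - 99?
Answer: -14193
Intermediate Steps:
h = -2
j(T) = -⅔ - 52*T/3 (j(T) = -⅔ + (-52*T)/3 = -⅔ - 52*T/3)
-14159 - j(h) = -14159 - (-⅔ - 52/3*(-2)) = -14159 - (-⅔ + 104/3) = -14159 - 1*34 = -14159 - 34 = -14193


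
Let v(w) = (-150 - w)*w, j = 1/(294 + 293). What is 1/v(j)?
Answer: -344569/88051 ≈ -3.9133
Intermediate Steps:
j = 1/587 ≈ 0.0017036
v(w) = w*(-150 - w)
1/v(j) = 1/(-1*1/587*(150 + 1/587)) = 1/(-1*1/587*88051/587) = 1/(-88051/344569) = -344569/88051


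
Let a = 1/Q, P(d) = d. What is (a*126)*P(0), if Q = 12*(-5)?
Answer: 0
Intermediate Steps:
Q = -60
a = -1/60 (a = 1/(-60) = -1/60 ≈ -0.016667)
(a*126)*P(0) = -1/60*126*0 = -21/10*0 = 0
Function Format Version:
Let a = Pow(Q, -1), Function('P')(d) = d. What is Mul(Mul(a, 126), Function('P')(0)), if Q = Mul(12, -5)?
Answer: 0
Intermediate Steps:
Q = -60
a = Rational(-1, 60) (a = Pow(-60, -1) = Rational(-1, 60) ≈ -0.016667)
Mul(Mul(a, 126), Function('P')(0)) = Mul(Mul(Rational(-1, 60), 126), 0) = Mul(Rational(-21, 10), 0) = 0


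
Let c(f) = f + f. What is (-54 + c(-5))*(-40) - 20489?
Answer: -17929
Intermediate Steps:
c(f) = 2*f
(-54 + c(-5))*(-40) - 20489 = (-54 + 2*(-5))*(-40) - 20489 = (-54 - 10)*(-40) - 20489 = -64*(-40) - 20489 = 2560 - 20489 = -17929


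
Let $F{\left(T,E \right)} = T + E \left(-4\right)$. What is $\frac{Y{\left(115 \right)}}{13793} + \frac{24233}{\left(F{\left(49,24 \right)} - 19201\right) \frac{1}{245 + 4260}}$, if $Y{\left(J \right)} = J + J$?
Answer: $- \frac{1505772762305}{265487664} \approx -5671.7$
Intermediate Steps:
$Y{\left(J \right)} = 2 J$
$F{\left(T,E \right)} = T - 4 E$
$\frac{Y{\left(115 \right)}}{13793} + \frac{24233}{\left(F{\left(49,24 \right)} - 19201\right) \frac{1}{245 + 4260}} = \frac{2 \cdot 115}{13793} + \frac{24233}{\left(\left(49 - 96\right) - 19201\right) \frac{1}{245 + 4260}} = 230 \cdot \frac{1}{13793} + \frac{24233}{\left(\left(49 - 96\right) - 19201\right) \frac{1}{4505}} = \frac{230}{13793} + \frac{24233}{\left(-47 - 19201\right) \frac{1}{4505}} = \frac{230}{13793} + \frac{24233}{\left(-19248\right) \frac{1}{4505}} = \frac{230}{13793} + \frac{24233}{- \frac{19248}{4505}} = \frac{230}{13793} + 24233 \left(- \frac{4505}{19248}\right) = \frac{230}{13793} - \frac{109169665}{19248} = - \frac{1505772762305}{265487664}$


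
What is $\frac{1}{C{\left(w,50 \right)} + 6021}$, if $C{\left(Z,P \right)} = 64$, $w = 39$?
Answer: $\frac{1}{6085} \approx 0.00016434$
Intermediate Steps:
$\frac{1}{C{\left(w,50 \right)} + 6021} = \frac{1}{64 + 6021} = \frac{1}{6085}$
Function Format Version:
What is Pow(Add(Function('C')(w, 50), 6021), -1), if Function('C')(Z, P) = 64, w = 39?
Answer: Rational(1, 6085) ≈ 0.00016434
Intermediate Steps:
Pow(Add(Function('C')(w, 50), 6021), -1) = Pow(Add(64, 6021), -1) = Pow(6085, -1) = Rational(1, 6085)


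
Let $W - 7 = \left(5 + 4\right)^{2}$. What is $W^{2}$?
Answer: $7744$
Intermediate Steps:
$W = 88$ ($W = 7 + \left(5 + 4\right)^{2} = 7 + 9^{2} = 7 + 81 = 88$)
$W^{2} = 88^{2} = 7744$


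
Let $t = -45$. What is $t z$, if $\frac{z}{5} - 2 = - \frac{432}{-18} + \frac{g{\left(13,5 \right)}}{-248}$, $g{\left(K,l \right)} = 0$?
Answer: $-5850$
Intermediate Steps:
$z = 130$ ($z = 10 + 5 \left(- \frac{432}{-18} + \frac{0}{-248}\right) = 10 + 5 \left(\left(-432\right) \left(- \frac{1}{18}\right) + 0 \left(- \frac{1}{248}\right)\right) = 10 + 5 \left(24 + 0\right) = 10 + 5 \cdot 24 = 10 + 120 = 130$)
$t z = \left(-45\right) 130 = -5850$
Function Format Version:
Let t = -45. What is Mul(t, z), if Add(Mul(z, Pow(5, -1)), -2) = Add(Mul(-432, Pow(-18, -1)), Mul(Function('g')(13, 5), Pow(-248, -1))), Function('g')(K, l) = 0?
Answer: -5850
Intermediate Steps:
z = 130 (z = Add(10, Mul(5, Add(Mul(-432, Pow(-18, -1)), Mul(0, Pow(-248, -1))))) = Add(10, Mul(5, Add(Mul(-432, Rational(-1, 18)), Mul(0, Rational(-1, 248))))) = Add(10, Mul(5, Add(24, 0))) = Add(10, Mul(5, 24)) = Add(10, 120) = 130)
Mul(t, z) = Mul(-45, 130) = -5850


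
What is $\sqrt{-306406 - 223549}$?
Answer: $i \sqrt{529955} \approx 727.98 i$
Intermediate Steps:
$\sqrt{-306406 - 223549} = \sqrt{-529955} = i \sqrt{529955}$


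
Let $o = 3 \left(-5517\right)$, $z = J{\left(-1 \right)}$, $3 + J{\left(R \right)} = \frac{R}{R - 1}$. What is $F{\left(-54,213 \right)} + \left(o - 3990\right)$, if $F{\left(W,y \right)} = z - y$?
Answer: $- \frac{41513}{2} \approx -20757.0$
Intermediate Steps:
$J{\left(R \right)} = -3 + \frac{R}{-1 + R}$ ($J{\left(R \right)} = -3 + \frac{R}{R - 1} = -3 + \frac{R}{-1 + R}$)
$z = - \frac{5}{2}$ ($z = \frac{3 - -2}{-1 - 1} = \frac{3 + 2}{-2} = \left(- \frac{1}{2}\right) 5 = - \frac{5}{2} \approx -2.5$)
$F{\left(W,y \right)} = - \frac{5}{2} - y$
$o = -16551$
$F{\left(-54,213 \right)} + \left(o - 3990\right) = \left(- \frac{5}{2} - 213\right) - 20541 = - \frac{431}{2} - 20541 = - \frac{41513}{2}$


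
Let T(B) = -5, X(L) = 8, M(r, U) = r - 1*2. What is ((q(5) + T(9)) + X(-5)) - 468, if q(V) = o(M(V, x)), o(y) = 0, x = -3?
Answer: -465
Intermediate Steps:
M(r, U) = -2 + r (M(r, U) = r - 2 = -2 + r)
q(V) = 0
((q(5) + T(9)) + X(-5)) - 468 = ((0 - 5) + 8) - 468 = (-5 + 8) - 468 = 3 - 468 = -465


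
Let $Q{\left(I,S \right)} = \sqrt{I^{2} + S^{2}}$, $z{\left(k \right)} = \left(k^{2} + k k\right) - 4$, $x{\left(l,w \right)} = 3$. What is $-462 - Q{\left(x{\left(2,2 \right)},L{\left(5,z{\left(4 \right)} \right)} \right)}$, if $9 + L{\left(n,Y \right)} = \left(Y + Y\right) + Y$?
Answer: $-462 - 3 \sqrt{626} \approx -537.06$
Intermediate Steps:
$z{\left(k \right)} = -4 + 2 k^{2}$ ($z{\left(k \right)} = \left(k^{2} + k^{2}\right) - 4 = 2 k^{2} - 4 = -4 + 2 k^{2}$)
$L{\left(n,Y \right)} = -9 + 3 Y$ ($L{\left(n,Y \right)} = -9 + \left(\left(Y + Y\right) + Y\right) = -9 + \left(2 Y + Y\right) = -9 + 3 Y$)
$-462 - Q{\left(x{\left(2,2 \right)},L{\left(5,z{\left(4 \right)} \right)} \right)} = -462 - \sqrt{3^{2} + \left(-9 + 3 \left(-4 + 2 \cdot 4^{2}\right)\right)^{2}} = -462 - \sqrt{9 + \left(-9 + 3 \left(-4 + 2 \cdot 16\right)\right)^{2}} = -462 - \sqrt{9 + \left(-9 + 3 \left(-4 + 32\right)\right)^{2}} = -462 - \sqrt{9 + \left(-9 + 3 \cdot 28\right)^{2}} = -462 - \sqrt{9 + \left(-9 + 84\right)^{2}} = -462 - \sqrt{9 + 75^{2}} = -462 - \sqrt{9 + 5625} = -462 - \sqrt{5634} = -462 - 3 \sqrt{626}$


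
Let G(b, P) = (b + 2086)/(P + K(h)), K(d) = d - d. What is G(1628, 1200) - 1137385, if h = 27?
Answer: -227476381/200 ≈ -1.1374e+6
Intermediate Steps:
K(d) = 0
G(b, P) = (2086 + b)/P (G(b, P) = (b + 2086)/(P + 0) = (2086 + b)/P)
G(1628, 1200) - 1137385 = (2086 + 1628)/1200 - 1137385 = (1/1200)*3714 - 1137385 = 619/200 - 1137385 = -227476381/200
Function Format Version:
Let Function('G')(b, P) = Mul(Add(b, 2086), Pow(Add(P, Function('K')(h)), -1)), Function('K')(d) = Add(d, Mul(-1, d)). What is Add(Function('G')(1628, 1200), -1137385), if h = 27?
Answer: Rational(-227476381, 200) ≈ -1.1374e+6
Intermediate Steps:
Function('K')(d) = 0
Function('G')(b, P) = Mul(Pow(P, -1), Add(2086, b)) (Function('G')(b, P) = Mul(Add(b, 2086), Pow(Add(P, 0), -1)) = Mul(Add(2086, b), Pow(P, -1)) = Mul(Pow(P, -1), Add(2086, b)))
Add(Function('G')(1628, 1200), -1137385) = Add(Mul(Pow(1200, -1), Add(2086, 1628)), -1137385) = Add(Mul(Rational(1, 1200), 3714), -1137385) = Add(Rational(619, 200), -1137385) = Rational(-227476381, 200)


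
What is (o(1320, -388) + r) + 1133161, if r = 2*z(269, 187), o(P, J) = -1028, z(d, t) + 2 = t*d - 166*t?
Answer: 1170651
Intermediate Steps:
z(d, t) = -2 - 166*t + d*t (z(d, t) = -2 + (t*d - 166*t) = -2 + (d*t - 166*t) = -2 + (-166*t + d*t) = -2 - 166*t + d*t)
r = 38518 (r = 2*(-2 - 166*187 + 269*187) = 2*(-2 - 31042 + 50303) = 2*19259 = 38518)
(o(1320, -388) + r) + 1133161 = (-1028 + 38518) + 1133161 = 37490 + 1133161 = 1170651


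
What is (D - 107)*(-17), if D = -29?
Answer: 2312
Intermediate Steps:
(D - 107)*(-17) = (-29 - 107)*(-17) = -136*(-17) = 2312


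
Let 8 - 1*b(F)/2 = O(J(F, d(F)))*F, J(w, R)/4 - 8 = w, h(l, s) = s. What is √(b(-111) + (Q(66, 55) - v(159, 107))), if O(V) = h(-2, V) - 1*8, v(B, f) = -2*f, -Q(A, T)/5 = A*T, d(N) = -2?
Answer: 2*I*√27790 ≈ 333.41*I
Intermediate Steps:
Q(A, T) = -5*A*T
J(w, R) = 32 + 4*w
O(V) = -8 + V (O(V) = V - 1*8 = V - 8 = -8 + V)
b(F) = 16 - 2*F*(24 + 4*F) (b(F) = 16 - 2*(-8 + (32 + 4*F))*F = 16 - 2*(24 + 4*F)*F = 16 - 2*F*(24 + 4*F))
√(b(-111) + (Q(66, 55) - v(159, 107))) = √((16 - 8*(-111)*(6 - 111)) + (-5*66*55 - (-2)*107)) = √((16 - 8*(-111)*(-105)) + (-18150 - 1*(-214))) = √((16 - 93240) + (-18150 + 214)) = √(-93224 - 17936) = √(-111160) = 2*I*√27790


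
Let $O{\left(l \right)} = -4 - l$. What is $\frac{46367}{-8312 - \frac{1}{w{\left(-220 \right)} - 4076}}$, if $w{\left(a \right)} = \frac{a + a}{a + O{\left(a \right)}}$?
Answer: $- \frac{183891522}{32965391} \approx -5.5783$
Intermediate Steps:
$w{\left(a \right)} = - \frac{a}{2}$ ($w{\left(a \right)} = \frac{a + a}{a - \left(4 + a\right)} = \frac{2 a}{-4} = 2 a \left(- \frac{1}{4}\right) = - \frac{a}{2}$)
$\frac{46367}{-8312 - \frac{1}{w{\left(-220 \right)} - 4076}} = \frac{46367}{-8312 - \frac{1}{\left(- \frac{1}{2}\right) \left(-220\right) - 4076}} = \frac{46367}{-8312 - \frac{1}{110 - 4076}} = \frac{46367}{-8312 - \frac{1}{-3966}} = \frac{46367}{-8312 - - \frac{1}{3966}} = \frac{46367}{-8312 + \frac{1}{3966}} = \frac{46367}{- \frac{32965391}{3966}} = 46367 \left(- \frac{3966}{32965391}\right) = - \frac{183891522}{32965391}$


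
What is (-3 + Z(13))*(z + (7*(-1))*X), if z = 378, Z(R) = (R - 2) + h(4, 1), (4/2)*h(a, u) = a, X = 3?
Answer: 3570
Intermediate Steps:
h(a, u) = a/2
Z(R) = R (Z(R) = (R - 2) + (1/2)*4 = (-2 + R) + 2 = R)
(-3 + Z(13))*(z + (7*(-1))*X) = (-3 + 13)*(378 + (7*(-1))*3) = 10*(378 - 7*3) = 10*(378 - 21) = 10*357 = 3570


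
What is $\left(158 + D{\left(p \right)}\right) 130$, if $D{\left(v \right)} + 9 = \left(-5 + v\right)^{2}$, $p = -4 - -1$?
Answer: $27690$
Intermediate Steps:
$p = -3$ ($p = -4 + 1 = -3$)
$D{\left(v \right)} = -9 + \left(-5 + v\right)^{2}$
$\left(158 + D{\left(p \right)}\right) 130 = \left(158 - \left(9 - \left(-5 - 3\right)^{2}\right)\right) 130 = \left(158 - \left(9 - \left(-8\right)^{2}\right)\right) 130 = \left(158 + \left(-9 + 64\right)\right) 130 = \left(158 + 55\right) 130 = 213 \cdot 130 = 27690$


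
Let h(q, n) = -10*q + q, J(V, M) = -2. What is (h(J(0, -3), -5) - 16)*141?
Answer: 282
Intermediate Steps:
h(q, n) = -9*q
(h(J(0, -3), -5) - 16)*141 = (-9*(-2) - 16)*141 = (18 - 16)*141 = 2*141 = 282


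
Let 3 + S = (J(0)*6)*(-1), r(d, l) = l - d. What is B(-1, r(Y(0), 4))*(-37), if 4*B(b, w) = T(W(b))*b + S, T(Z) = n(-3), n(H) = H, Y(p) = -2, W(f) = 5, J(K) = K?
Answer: 0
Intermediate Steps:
T(Z) = -3
S = -3 (S = -3 + (0*6)*(-1) = -3 + 0*(-1) = -3 + 0 = -3)
B(b, w) = -3/4 - 3*b/4 (B(b, w) = (-3*b - 3)/4 = (-3 - 3*b)/4 = -3/4 - 3*b/4)
B(-1, r(Y(0), 4))*(-37) = (-3/4 - 3/4*(-1))*(-37) = (-3/4 + 3/4)*(-37) = 0*(-37) = 0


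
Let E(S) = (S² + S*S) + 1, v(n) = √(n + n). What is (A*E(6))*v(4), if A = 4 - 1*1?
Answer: 438*√2 ≈ 619.43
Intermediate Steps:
A = 3 (A = 4 - 1 = 3)
v(n) = √2*√n (v(n) = √(2*n) = √2*√n)
E(S) = 1 + 2*S² (E(S) = (S² + S²) + 1 = 2*S² + 1 = 1 + 2*S²)
(A*E(6))*v(4) = (3*(1 + 2*6²))*(√2*√4) = (3*(1 + 2*36))*(√2*2) = (3*(1 + 72))*(2*√2) = (3*73)*(2*√2) = 219*(2*√2) = 438*√2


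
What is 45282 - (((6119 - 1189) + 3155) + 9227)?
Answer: 27970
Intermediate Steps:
45282 - (((6119 - 1189) + 3155) + 9227) = 45282 - ((4930 + 3155) + 9227) = 45282 - (8085 + 9227) = 45282 - 1*17312 = 45282 - 17312 = 27970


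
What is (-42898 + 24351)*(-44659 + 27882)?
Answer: 311163019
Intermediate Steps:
(-42898 + 24351)*(-44659 + 27882) = -18547*(-16777) = 311163019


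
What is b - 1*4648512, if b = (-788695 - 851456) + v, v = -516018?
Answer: -6804681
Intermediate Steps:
b = -2156169 (b = (-788695 - 851456) - 516018 = -1640151 - 516018 = -2156169)
b - 1*4648512 = -2156169 - 1*4648512 = -2156169 - 4648512 = -6804681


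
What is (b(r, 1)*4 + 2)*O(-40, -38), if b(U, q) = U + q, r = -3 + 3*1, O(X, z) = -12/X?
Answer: 9/5 ≈ 1.8000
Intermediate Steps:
r = 0 (r = -3 + 3 = 0)
(b(r, 1)*4 + 2)*O(-40, -38) = ((0 + 1)*4 + 2)*(-12/(-40)) = (1*4 + 2)*(-12*(-1/40)) = (4 + 2)*(3/10) = 6*(3/10) = 9/5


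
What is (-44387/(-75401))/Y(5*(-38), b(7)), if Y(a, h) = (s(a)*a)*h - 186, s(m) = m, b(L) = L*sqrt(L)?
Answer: 4127991/16852161027228502 + 2804148725*sqrt(7)/8426080513614251 ≈ 8.8073e-7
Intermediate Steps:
b(L) = L**(3/2)
Y(a, h) = -186 + h*a**2 (Y(a, h) = (a*a)*h - 186 = a**2*h - 186 = h*a**2 - 186 = -186 + h*a**2)
(-44387/(-75401))/Y(5*(-38), b(7)) = (-44387/(-75401))/(-186 + 7**(3/2)*(5*(-38))**2) = (-44387*(-1/75401))/(-186 + (7*sqrt(7))*(-190)**2) = 44387/(75401*(-186 + (7*sqrt(7))*36100)) = 44387/(75401*(-186 + 252700*sqrt(7)))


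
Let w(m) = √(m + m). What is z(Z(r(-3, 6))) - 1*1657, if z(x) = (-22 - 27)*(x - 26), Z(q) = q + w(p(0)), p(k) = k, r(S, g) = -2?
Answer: -285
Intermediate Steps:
w(m) = √2*√m (w(m) = √(2*m) = √2*√m)
Z(q) = q (Z(q) = q + √2*√0 = q + √2*0 = q + 0 = q)
z(x) = 1274 - 49*x (z(x) = -49*(-26 + x) = 1274 - 49*x)
z(Z(r(-3, 6))) - 1*1657 = (1274 - 49*(-2)) - 1*1657 = (1274 + 98) - 1657 = 1372 - 1657 = -285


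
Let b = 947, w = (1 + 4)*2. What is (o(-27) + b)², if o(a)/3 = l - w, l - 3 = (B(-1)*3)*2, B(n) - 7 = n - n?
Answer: 1106704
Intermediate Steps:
B(n) = 7 (B(n) = 7 + (n - n) = 7 + 0 = 7)
w = 10 (w = 5*2 = 10)
l = 45 (l = 3 + (7*3)*2 = 3 + 21*2 = 3 + 42 = 45)
o(a) = 105 (o(a) = 3*(45 - 1*10) = 3*(45 - 10) = 3*35 = 105)
(o(-27) + b)² = (105 + 947)² = 1052² = 1106704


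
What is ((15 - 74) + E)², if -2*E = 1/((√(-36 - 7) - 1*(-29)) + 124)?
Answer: (-325384293*I + 4260980*√43)/(8*(-11683*I + 153*√43)) ≈ 3481.4 - 0.016498*I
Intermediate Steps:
E = -1/(2*(153 + I*√43)) (E = -1/(2*((√(-36 - 7) - 1*(-29)) + 124)) = -1/(2*((√(-43) + 29) + 124)) = -1/(2*((I*√43 + 29) + 124)) = -1/(2*((29 + I*√43) + 124)) = -1/(2*(153 + I*√43)) ≈ -0.003262 + 0.00013981*I)
((15 - 74) + E)² = ((15 - 74) + I/(2*(√43 - 153*I)))² = (-59 + I/(2*(√43 - 153*I)))²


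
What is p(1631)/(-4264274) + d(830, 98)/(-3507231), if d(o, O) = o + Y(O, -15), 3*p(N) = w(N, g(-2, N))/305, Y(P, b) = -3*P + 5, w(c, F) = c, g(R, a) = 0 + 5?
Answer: -4799546231/31030728975610 ≈ -0.00015467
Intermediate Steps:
g(R, a) = 5
Y(P, b) = 5 - 3*P
p(N) = N/915 (p(N) = (N/305)/3 = N/915)
d(o, O) = 5 + o - 3*O (d(o, O) = o + (5 - 3*O) = 5 + o - 3*O)
p(1631)/(-4264274) + d(830, 98)/(-3507231) = ((1/915)*1631)/(-4264274) + (5 + 830 - 3*98)/(-3507231) = (1631/915)*(-1/4264274) + (5 + 830 - 294)*(-1/3507231) = -233/557401530 + 541*(-1/3507231) = -233/557401530 - 541/3507231 = -4799546231/31030728975610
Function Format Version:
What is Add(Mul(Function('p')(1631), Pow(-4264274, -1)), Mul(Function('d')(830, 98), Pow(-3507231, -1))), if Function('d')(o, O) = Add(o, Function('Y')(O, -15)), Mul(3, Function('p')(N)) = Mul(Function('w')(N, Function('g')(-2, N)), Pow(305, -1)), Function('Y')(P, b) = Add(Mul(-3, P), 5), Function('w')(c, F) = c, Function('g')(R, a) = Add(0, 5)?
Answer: Rational(-4799546231, 31030728975610) ≈ -0.00015467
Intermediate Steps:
Function('g')(R, a) = 5
Function('Y')(P, b) = Add(5, Mul(-3, P))
Function('p')(N) = Mul(Rational(1, 915), N) (Function('p')(N) = Mul(Rational(1, 3), Mul(N, Pow(305, -1))) = Mul(Rational(1, 3), Mul(N, Rational(1, 305))) = Mul(Rational(1, 3), Mul(Rational(1, 305), N)) = Mul(Rational(1, 915), N))
Function('d')(o, O) = Add(5, o, Mul(-3, O)) (Function('d')(o, O) = Add(o, Add(5, Mul(-3, O))) = Add(5, o, Mul(-3, O)))
Add(Mul(Function('p')(1631), Pow(-4264274, -1)), Mul(Function('d')(830, 98), Pow(-3507231, -1))) = Add(Mul(Mul(Rational(1, 915), 1631), Pow(-4264274, -1)), Mul(Add(5, 830, Mul(-3, 98)), Pow(-3507231, -1))) = Add(Mul(Rational(1631, 915), Rational(-1, 4264274)), Mul(Add(5, 830, -294), Rational(-1, 3507231))) = Add(Rational(-233, 557401530), Mul(541, Rational(-1, 3507231))) = Add(Rational(-233, 557401530), Rational(-541, 3507231)) = Rational(-4799546231, 31030728975610)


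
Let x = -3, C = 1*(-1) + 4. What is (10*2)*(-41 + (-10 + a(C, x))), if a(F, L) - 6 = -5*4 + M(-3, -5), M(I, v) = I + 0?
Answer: -1360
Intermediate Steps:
C = 3 (C = -1 + 4 = 3)
M(I, v) = I
a(F, L) = -17 (a(F, L) = 6 + (-5*4 - 3) = 6 + (-20 - 3) = 6 - 23 = -17)
(10*2)*(-41 + (-10 + a(C, x))) = (10*2)*(-41 + (-10 - 17)) = 20*(-41 - 27) = 20*(-68) = -1360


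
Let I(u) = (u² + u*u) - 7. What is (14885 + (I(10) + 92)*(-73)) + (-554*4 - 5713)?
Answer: -13849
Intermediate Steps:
I(u) = -7 + 2*u² (I(u) = (u² + u²) - 7 = 2*u² - 7 = -7 + 2*u²)
(14885 + (I(10) + 92)*(-73)) + (-554*4 - 5713) = (14885 + ((-7 + 2*10²) + 92)*(-73)) + (-554*4 - 5713) = (14885 + ((-7 + 2*100) + 92)*(-73)) + (-2216 - 5713) = (14885 + ((-7 + 200) + 92)*(-73)) - 7929 = (14885 + (193 + 92)*(-73)) - 7929 = (14885 + 285*(-73)) - 7929 = (14885 - 20805) - 7929 = -5920 - 7929 = -13849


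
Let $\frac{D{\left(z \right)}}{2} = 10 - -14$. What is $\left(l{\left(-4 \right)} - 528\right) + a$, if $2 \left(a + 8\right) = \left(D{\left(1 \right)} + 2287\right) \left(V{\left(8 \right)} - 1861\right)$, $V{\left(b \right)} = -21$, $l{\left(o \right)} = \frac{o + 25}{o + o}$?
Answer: $- \frac{17582189}{8} \approx -2.1978 \cdot 10^{6}$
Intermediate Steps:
$D{\left(z \right)} = 48$ ($D{\left(z \right)} = 2 \left(10 - -14\right) = 2 \left(10 + 14\right) = 2 \cdot 24 = 48$)
$l{\left(o \right)} = \frac{25 + o}{2 o}$
$a = -2197243$ ($a = -8 + \frac{\left(48 + 2287\right) \left(-21 - 1861\right)}{2} = -8 + \frac{2335 \left(-21 - 1861\right)}{2} = -8 + \frac{2335 \left(-1882\right)}{2} = -8 + \frac{1}{2} \left(-4394470\right) = -8 - 2197235 = -2197243$)
$\left(l{\left(-4 \right)} - 528\right) + a = \left(\frac{25 - 4}{2 \left(-4\right)} - 528\right) - 2197243 = \left(\frac{1}{2} \left(- \frac{1}{4}\right) 21 - 528\right) - 2197243 = \left(- \frac{21}{8} - 528\right) - 2197243 = - \frac{4245}{8} - 2197243 = - \frac{17582189}{8}$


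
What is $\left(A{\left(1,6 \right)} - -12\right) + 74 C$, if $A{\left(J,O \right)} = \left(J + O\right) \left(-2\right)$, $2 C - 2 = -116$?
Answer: $-4220$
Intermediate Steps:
$C = -57$ ($C = 1 + \frac{1}{2} \left(-116\right) = 1 - 58 = -57$)
$A{\left(J,O \right)} = - 2 J - 2 O$
$\left(A{\left(1,6 \right)} - -12\right) + 74 C = \left(\left(\left(-2\right) 1 - 12\right) - -12\right) + 74 \left(-57\right) = \left(\left(-2 - 12\right) + 12\right) - 4218 = \left(-14 + 12\right) - 4218 = -2 - 4218 = -4220$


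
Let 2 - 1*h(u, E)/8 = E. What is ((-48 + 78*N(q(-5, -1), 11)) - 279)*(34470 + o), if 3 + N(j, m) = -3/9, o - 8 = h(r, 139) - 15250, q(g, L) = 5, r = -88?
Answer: -10643484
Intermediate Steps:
h(u, E) = 16 - 8*E
o = -16338 (o = 8 + ((16 - 8*139) - 15250) = 8 + ((16 - 1112) - 15250) = 8 + (-1096 - 15250) = 8 - 16346 = -16338)
N(j, m) = -10/3 (N(j, m) = -3 - 3/9 = -3 - 3*1/9 = -3 - 1/3 = -10/3)
((-48 + 78*N(q(-5, -1), 11)) - 279)*(34470 + o) = ((-48 + 78*(-10/3)) - 279)*(34470 - 16338) = ((-48 - 260) - 279)*18132 = (-308 - 279)*18132 = -587*18132 = -10643484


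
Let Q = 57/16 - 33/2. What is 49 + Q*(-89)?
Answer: 19207/16 ≈ 1200.4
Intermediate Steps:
Q = -207/16 (Q = 57*(1/16) - 33*½ = 57/16 - 33/2 = -207/16 ≈ -12.938)
49 + Q*(-89) = 49 - 207/16*(-89) = 49 + 18423/16 = 19207/16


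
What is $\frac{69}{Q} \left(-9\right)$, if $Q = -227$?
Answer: $\frac{621}{227} \approx 2.7357$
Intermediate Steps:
$\frac{69}{Q} \left(-9\right) = \frac{69}{-227} \left(-9\right) = 69 \left(- \frac{1}{227}\right) \left(-9\right) = \left(- \frac{69}{227}\right) \left(-9\right) = \frac{621}{227}$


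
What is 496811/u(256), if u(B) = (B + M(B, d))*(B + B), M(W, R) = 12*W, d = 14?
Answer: 496811/1703936 ≈ 0.29157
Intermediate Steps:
u(B) = 26*B**2 (u(B) = (B + 12*B)*(B + B) = (13*B)*(2*B) = 26*B**2)
496811/u(256) = 496811/((26*256**2)) = 496811/((26*65536)) = 496811/1703936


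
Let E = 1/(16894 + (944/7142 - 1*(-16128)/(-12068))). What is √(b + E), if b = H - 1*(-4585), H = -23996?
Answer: I*√13121552156393133807946070/25999718830 ≈ 139.32*I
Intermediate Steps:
b = -19411 (b = -23996 - 1*(-4585) = -23996 + 4585 = -19411)
E = 1539101/25999718830 (E = 1/(16894 + (944*(1/7142) + 16128*(-1/12068))) = 1/(16894 + (472/3571 - 576/431)) = 1/(16894 - 1853464/1539101) = 1/(25999718830/1539101) = 1539101/25999718830 ≈ 5.9197e-5)
√(b + E) = √(-19411 + 1539101/25999718830) = √(-504680540670029/25999718830) = I*√13121552156393133807946070/25999718830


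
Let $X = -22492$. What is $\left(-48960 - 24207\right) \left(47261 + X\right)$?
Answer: $-1812273423$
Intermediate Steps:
$\left(-48960 - 24207\right) \left(47261 + X\right) = \left(-48960 - 24207\right) \left(47261 - 22492\right) = \left(-73167\right) 24769 = -1812273423$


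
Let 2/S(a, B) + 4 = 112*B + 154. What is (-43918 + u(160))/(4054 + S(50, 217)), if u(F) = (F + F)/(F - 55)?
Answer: -11275910578/1040933439 ≈ -10.833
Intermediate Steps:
u(F) = 2*F/(-55 + F) (u(F) = (2*F)/(-55 + F) = 2*F/(-55 + F))
S(a, B) = 2/(150 + 112*B) (S(a, B) = 2/(-4 + (112*B + 154)) = 2/(-4 + (154 + 112*B)) = 2/(150 + 112*B))
(-43918 + u(160))/(4054 + S(50, 217)) = (-43918 + 2*160/(-55 + 160))/(4054 + 1/(75 + 56*217)) = (-43918 + 2*160/105)/(4054 + 1/(75 + 12152)) = (-43918 + 2*160*(1/105))/(4054 + 1/12227) = (-43918 + 64/21)/(4054 + 1/12227) = -922214/(21*49568259/12227) = -922214/21*12227/49568259 = -11275910578/1040933439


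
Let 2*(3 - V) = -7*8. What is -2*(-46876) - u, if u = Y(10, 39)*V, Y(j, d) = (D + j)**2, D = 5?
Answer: 86777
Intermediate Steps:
Y(j, d) = (5 + j)**2
V = 31 (V = 3 - (-7)*8/2 = 3 - 1/2*(-56) = 3 + 28 = 31)
u = 6975 (u = (5 + 10)**2*31 = 15**2*31 = 225*31 = 6975)
-2*(-46876) - u = -2*(-46876) - 1*6975 = 93752 - 6975 = 86777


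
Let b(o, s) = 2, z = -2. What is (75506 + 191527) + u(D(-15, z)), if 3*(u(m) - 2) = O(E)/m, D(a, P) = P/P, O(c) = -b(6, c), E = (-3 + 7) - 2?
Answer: 801103/3 ≈ 2.6703e+5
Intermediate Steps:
E = 2 (E = 4 - 2 = 2)
O(c) = -2 (O(c) = -1*2 = -2)
D(a, P) = 1
u(m) = 2 - 2/(3*m) (u(m) = 2 + (-2/m)/3 = 2 - 2/(3*m))
(75506 + 191527) + u(D(-15, z)) = (75506 + 191527) + (2 - ⅔/1) = 267033 + (2 - ⅔*1) = 267033 + (2 - ⅔) = 267033 + 4/3 = 801103/3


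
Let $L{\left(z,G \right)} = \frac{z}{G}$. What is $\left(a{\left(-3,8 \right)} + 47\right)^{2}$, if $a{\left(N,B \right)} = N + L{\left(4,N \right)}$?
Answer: $\frac{16384}{9} \approx 1820.4$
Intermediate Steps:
$a{\left(N,B \right)} = N + \frac{4}{N}$
$\left(a{\left(-3,8 \right)} + 47\right)^{2} = \left(\left(-3 + \frac{4}{-3}\right) + 47\right)^{2} = \left(\left(-3 + 4 \left(- \frac{1}{3}\right)\right) + 47\right)^{2} = \left(\left(-3 - \frac{4}{3}\right) + 47\right)^{2} = \left(- \frac{13}{3} + 47\right)^{2} = \left(\frac{128}{3}\right)^{2} = \frac{16384}{9}$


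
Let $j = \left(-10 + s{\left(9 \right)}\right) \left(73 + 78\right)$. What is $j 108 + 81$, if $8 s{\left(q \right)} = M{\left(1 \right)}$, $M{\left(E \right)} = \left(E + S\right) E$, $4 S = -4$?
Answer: $-162999$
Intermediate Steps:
$S = -1$ ($S = \frac{1}{4} \left(-4\right) = -1$)
$M{\left(E \right)} = E \left(-1 + E\right)$ ($M{\left(E \right)} = \left(E - 1\right) E = \left(-1 + E\right) E = E \left(-1 + E\right)$)
$s{\left(q \right)} = 0$ ($s{\left(q \right)} = \frac{1 \left(-1 + 1\right)}{8} = \frac{1 \cdot 0}{8} = \frac{1}{8} \cdot 0 = 0$)
$j = -1510$ ($j = \left(-10 + 0\right) \left(73 + 78\right) = \left(-10\right) 151 = -1510$)
$j 108 + 81 = \left(-1510\right) 108 + 81 = -163080 + 81 = -162999$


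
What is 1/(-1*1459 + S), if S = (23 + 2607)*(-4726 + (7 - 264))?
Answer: -1/13106749 ≈ -7.6297e-8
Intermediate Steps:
S = -13105290 (S = 2630*(-4726 - 257) = 2630*(-4983) = -13105290)
1/(-1*1459 + S) = 1/(-1*1459 - 13105290) = 1/(-1459 - 13105290) = 1/(-13106749) = -1/13106749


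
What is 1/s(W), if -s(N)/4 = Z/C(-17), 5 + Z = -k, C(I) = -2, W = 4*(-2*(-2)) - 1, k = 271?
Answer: -1/552 ≈ -0.0018116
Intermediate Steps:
W = 15 (W = 4*4 - 1 = 16 - 1 = 15)
Z = -276 (Z = -5 - 1*271 = -5 - 271 = -276)
s(N) = -552 (s(N) = -(-1104)/(-2) = -(-1104)*(-1)/2 = -4*138 = -552)
1/s(W) = 1/(-552) = -1/552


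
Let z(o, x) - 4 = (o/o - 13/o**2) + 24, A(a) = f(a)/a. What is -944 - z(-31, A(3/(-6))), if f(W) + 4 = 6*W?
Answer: -935040/961 ≈ -972.99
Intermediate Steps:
f(W) = -4 + 6*W
A(a) = (-4 + 6*a)/a
z(o, x) = 29 - 13/o**2 (z(o, x) = 4 + ((o/o - 13/o**2) + 24) = 4 + ((1 - 13/o**2) + 24) = 4 + (25 - 13/o**2) = 29 - 13/o**2)
-944 - z(-31, A(3/(-6))) = -944 - (29 - 13/(-31)**2) = -944 - (29 - 13*1/961) = -944 - (29 - 13/961) = -944 - 1*27856/961 = -944 - 27856/961 = -935040/961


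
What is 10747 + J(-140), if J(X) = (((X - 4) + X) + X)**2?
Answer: 190523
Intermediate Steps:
J(X) = (-4 + 3*X)**2 (J(X) = (((-4 + X) + X) + X)**2 = ((-4 + 2*X) + X)**2 = (-4 + 3*X)**2)
10747 + J(-140) = 10747 + (-4 + 3*(-140))**2 = 10747 + (-4 - 420)**2 = 10747 + (-424)**2 = 10747 + 179776 = 190523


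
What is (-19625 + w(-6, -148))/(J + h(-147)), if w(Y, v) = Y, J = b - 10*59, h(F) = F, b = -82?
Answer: 19631/819 ≈ 23.969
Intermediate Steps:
J = -672 (J = -82 - 10*59 = -82 - 590 = -672)
(-19625 + w(-6, -148))/(J + h(-147)) = (-19625 - 6)/(-672 - 147) = -19631/(-819) = -19631*(-1/819) = 19631/819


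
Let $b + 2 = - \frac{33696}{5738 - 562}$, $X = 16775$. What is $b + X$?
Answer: $\frac{10847919}{647} \approx 16767.0$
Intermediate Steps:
$b = - \frac{5506}{647}$ ($b = -2 - \frac{33696}{5738 - 562} = -2 - \frac{33696}{5176} = -2 - \frac{4212}{647} = - \frac{5506}{647} \approx -8.51$)
$b + X = - \frac{5506}{647} + 16775 = \frac{10847919}{647}$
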